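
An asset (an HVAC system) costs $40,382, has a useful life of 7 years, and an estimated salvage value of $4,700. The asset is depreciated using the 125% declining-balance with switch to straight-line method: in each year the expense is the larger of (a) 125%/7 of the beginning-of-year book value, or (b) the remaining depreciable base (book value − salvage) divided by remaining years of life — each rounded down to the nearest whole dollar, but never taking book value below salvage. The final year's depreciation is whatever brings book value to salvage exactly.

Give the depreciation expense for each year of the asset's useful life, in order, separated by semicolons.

$7,211; $5,923; $4,865; $4,420; $4,421; $4,421; $4,421

Depreciable base = $40,382 − $4,700 = $35,682.
Year 1: DB = ⌊$40,382 × 125%/7⌋ = $7,211; SL = ⌊$35,682/7⌋ = $5,097 → take DB $7,211. Book value $33,171.
Year 2: DB = ⌊$33,171 × 125%/7⌋ = $5,923; SL = ⌊$28,471/6⌋ = $4,745 → take DB $5,923. Book value $27,248.
Year 3: DB = ⌊$27,248 × 125%/7⌋ = $4,865; SL = ⌊$22,548/5⌋ = $4,509 → take DB $4,865. Book value $22,383.
Year 4: DB = ⌊$22,383 × 125%/7⌋ = $3,996; SL = ⌊$17,683/4⌋ = $4,420 → take SL $4,420. Book value $17,963.
Year 5: DB = ⌊$17,963 × 125%/7⌋ = $3,207; SL = ⌊$13,263/3⌋ = $4,421 → take SL $4,421. Book value $13,542.
Year 6: DB = ⌊$13,542 × 125%/7⌋ = $2,418; SL = ⌊$8,842/2⌋ = $4,421 → take SL $4,421. Book value $9,121.
Year 7 (final): $9,121 − $4,700 = $4,421. Book value $4,700.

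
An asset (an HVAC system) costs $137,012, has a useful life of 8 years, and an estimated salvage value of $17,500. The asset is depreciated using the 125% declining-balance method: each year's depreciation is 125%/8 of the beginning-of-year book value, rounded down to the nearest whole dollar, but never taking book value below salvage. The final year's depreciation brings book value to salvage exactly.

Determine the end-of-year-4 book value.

$69,442

Depreciable base = $137,012 − $17,500 = $119,512.
Year 1: ⌊$137,012 × 125%/8⌋ = $21,408. Book value $115,604.
Year 2: ⌊$115,604 × 125%/8⌋ = $18,063. Book value $97,541.
Year 3: ⌊$97,541 × 125%/8⌋ = $15,240. Book value $82,301.
Year 4: ⌊$82,301 × 125%/8⌋ = $12,859. Book value $69,442.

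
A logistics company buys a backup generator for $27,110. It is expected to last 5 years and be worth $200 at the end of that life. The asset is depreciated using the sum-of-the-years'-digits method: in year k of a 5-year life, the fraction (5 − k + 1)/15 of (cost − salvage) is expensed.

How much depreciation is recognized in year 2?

$7,176

Depreciable base = $27,110 − $200 = $26,910.
Sum of the years' digits = 5+4+3+2+1 = 15.
Year 1: $26,910 × 5/15 = $8,970. Book value $18,140.
Year 2: $26,910 × 4/15 = $7,176. Book value $10,964.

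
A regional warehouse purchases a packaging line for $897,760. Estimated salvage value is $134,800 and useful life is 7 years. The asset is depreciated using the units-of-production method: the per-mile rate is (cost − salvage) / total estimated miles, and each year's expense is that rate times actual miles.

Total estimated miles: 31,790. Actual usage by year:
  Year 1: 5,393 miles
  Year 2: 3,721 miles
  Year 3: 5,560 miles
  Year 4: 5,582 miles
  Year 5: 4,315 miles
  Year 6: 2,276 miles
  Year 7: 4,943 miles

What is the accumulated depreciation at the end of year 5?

$589,704

Depreciable base = $897,760 − $134,800 = $762,960.
Rate = $762,960 / 31,790 miles = $24 per mile.
Year 1: 5,393 × $24 = $129,432. Book value $768,328.
Year 2: 3,721 × $24 = $89,304. Book value $679,024.
Year 3: 5,560 × $24 = $133,440. Book value $545,584.
Year 4: 5,582 × $24 = $133,968. Book value $411,616.
Year 5: 4,315 × $24 = $103,560. Book value $308,056.
Accumulated through year 5 = $897,760 − $308,056 = $589,704.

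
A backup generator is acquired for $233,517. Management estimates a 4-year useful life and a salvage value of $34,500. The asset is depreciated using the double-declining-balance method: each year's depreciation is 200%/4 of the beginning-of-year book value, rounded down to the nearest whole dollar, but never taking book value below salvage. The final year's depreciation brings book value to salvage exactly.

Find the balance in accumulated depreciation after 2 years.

$175,137

Depreciable base = $233,517 − $34,500 = $199,017.
Year 1: ⌊$233,517 × 200%/4⌋ = $116,758. Book value $116,759.
Year 2: ⌊$116,759 × 200%/4⌋ = $58,379. Book value $58,380.
Accumulated through year 2 = $233,517 − $58,380 = $175,137.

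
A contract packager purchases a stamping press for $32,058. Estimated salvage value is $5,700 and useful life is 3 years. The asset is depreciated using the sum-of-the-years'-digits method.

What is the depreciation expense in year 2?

$8,786

Depreciable base = $32,058 − $5,700 = $26,358.
Sum of the years' digits = 3+2+1 = 6.
Year 1: $26,358 × 3/6 = $13,179. Book value $18,879.
Year 2: $26,358 × 2/6 = $8,786. Book value $10,093.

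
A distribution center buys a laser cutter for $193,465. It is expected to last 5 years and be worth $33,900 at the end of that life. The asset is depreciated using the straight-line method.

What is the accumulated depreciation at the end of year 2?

Depreciable base = $193,465 − $33,900 = $159,565.
Annual expense = $159,565 / 5 = $31,913.
End of year 1: book value $161,552.
End of year 2: book value $129,639.
Accumulated through year 2 = $193,465 − $129,639 = $63,826.

$63,826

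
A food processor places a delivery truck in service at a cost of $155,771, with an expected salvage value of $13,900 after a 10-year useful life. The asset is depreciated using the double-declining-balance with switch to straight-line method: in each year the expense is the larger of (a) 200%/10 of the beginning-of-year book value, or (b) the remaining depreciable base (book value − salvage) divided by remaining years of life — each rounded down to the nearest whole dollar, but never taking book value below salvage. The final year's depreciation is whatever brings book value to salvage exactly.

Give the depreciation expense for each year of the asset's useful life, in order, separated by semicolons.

$31,154; $24,923; $19,938; $15,951; $12,761; $10,208; $8,167; $6,533; $6,118; $6,118

Depreciable base = $155,771 − $13,900 = $141,871.
Year 1: DB = ⌊$155,771 × 200%/10⌋ = $31,154; SL = ⌊$141,871/10⌋ = $14,187 → take DB $31,154. Book value $124,617.
Year 2: DB = ⌊$124,617 × 200%/10⌋ = $24,923; SL = ⌊$110,717/9⌋ = $12,301 → take DB $24,923. Book value $99,694.
Year 3: DB = ⌊$99,694 × 200%/10⌋ = $19,938; SL = ⌊$85,794/8⌋ = $10,724 → take DB $19,938. Book value $79,756.
Year 4: DB = ⌊$79,756 × 200%/10⌋ = $15,951; SL = ⌊$65,856/7⌋ = $9,408 → take DB $15,951. Book value $63,805.
Year 5: DB = ⌊$63,805 × 200%/10⌋ = $12,761; SL = ⌊$49,905/6⌋ = $8,317 → take DB $12,761. Book value $51,044.
Year 6: DB = ⌊$51,044 × 200%/10⌋ = $10,208; SL = ⌊$37,144/5⌋ = $7,428 → take DB $10,208. Book value $40,836.
Year 7: DB = ⌊$40,836 × 200%/10⌋ = $8,167; SL = ⌊$26,936/4⌋ = $6,734 → take DB $8,167. Book value $32,669.
Year 8: DB = ⌊$32,669 × 200%/10⌋ = $6,533; SL = ⌊$18,769/3⌋ = $6,256 → take DB $6,533. Book value $26,136.
Year 9: DB = ⌊$26,136 × 200%/10⌋ = $5,227; SL = ⌊$12,236/2⌋ = $6,118 → take SL $6,118. Book value $20,018.
Year 10 (final): $20,018 − $13,900 = $6,118. Book value $13,900.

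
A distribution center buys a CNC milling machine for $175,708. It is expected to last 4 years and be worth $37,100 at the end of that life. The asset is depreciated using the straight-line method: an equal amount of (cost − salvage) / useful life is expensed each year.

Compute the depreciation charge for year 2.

Depreciable base = $175,708 − $37,100 = $138,608.
Annual expense = $138,608 / 4 = $34,652.

$34,652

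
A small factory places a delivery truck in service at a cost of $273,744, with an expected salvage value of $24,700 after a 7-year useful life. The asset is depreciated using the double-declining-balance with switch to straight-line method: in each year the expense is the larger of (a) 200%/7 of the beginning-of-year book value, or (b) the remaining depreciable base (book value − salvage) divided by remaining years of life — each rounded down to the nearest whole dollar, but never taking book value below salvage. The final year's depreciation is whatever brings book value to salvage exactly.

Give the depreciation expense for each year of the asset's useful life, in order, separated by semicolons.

$78,212; $55,866; $39,904; $28,503; $20,359; $14,542; $11,658

Depreciable base = $273,744 − $24,700 = $249,044.
Year 1: DB = ⌊$273,744 × 200%/7⌋ = $78,212; SL = ⌊$249,044/7⌋ = $35,577 → take DB $78,212. Book value $195,532.
Year 2: DB = ⌊$195,532 × 200%/7⌋ = $55,866; SL = ⌊$170,832/6⌋ = $28,472 → take DB $55,866. Book value $139,666.
Year 3: DB = ⌊$139,666 × 200%/7⌋ = $39,904; SL = ⌊$114,966/5⌋ = $22,993 → take DB $39,904. Book value $99,762.
Year 4: DB = ⌊$99,762 × 200%/7⌋ = $28,503; SL = ⌊$75,062/4⌋ = $18,765 → take DB $28,503. Book value $71,259.
Year 5: DB = ⌊$71,259 × 200%/7⌋ = $20,359; SL = ⌊$46,559/3⌋ = $15,519 → take DB $20,359. Book value $50,900.
Year 6: DB = ⌊$50,900 × 200%/7⌋ = $14,542; SL = ⌊$26,200/2⌋ = $13,100 → take DB $14,542. Book value $36,358.
Year 7 (final): $36,358 − $24,700 = $11,658. Book value $24,700.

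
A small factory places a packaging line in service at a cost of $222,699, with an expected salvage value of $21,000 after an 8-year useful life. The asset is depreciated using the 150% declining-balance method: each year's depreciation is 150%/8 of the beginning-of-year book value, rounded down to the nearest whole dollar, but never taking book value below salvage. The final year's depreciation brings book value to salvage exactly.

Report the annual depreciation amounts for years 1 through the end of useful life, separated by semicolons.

Depreciable base = $222,699 − $21,000 = $201,699.
Year 1: ⌊$222,699 × 150%/8⌋ = $41,756. Book value $180,943.
Year 2: ⌊$180,943 × 150%/8⌋ = $33,926. Book value $147,017.
Year 3: ⌊$147,017 × 150%/8⌋ = $27,565. Book value $119,452.
Year 4: ⌊$119,452 × 150%/8⌋ = $22,397. Book value $97,055.
Year 5: ⌊$97,055 × 150%/8⌋ = $18,197. Book value $78,858.
Year 6: ⌊$78,858 × 150%/8⌋ = $14,785. Book value $64,073.
Year 7: ⌊$64,073 × 150%/8⌋ = $12,013. Book value $52,060.
Year 8 (final): $52,060 − $21,000 = $31,060. Book value $21,000.

$41,756; $33,926; $27,565; $22,397; $18,197; $14,785; $12,013; $31,060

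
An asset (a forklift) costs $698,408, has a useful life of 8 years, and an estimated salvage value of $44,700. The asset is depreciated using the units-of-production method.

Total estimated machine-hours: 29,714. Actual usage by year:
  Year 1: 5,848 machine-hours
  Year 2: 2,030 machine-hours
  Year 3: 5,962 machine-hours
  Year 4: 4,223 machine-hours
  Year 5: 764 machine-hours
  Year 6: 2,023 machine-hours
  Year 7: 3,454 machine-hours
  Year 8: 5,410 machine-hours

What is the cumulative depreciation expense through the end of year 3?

Depreciable base = $698,408 − $44,700 = $653,708.
Rate = $653,708 / 29,714 machine-hours = $22 per machine-hour.
Year 1: 5,848 × $22 = $128,656. Book value $569,752.
Year 2: 2,030 × $22 = $44,660. Book value $525,092.
Year 3: 5,962 × $22 = $131,164. Book value $393,928.
Accumulated through year 3 = $698,408 − $393,928 = $304,480.

$304,480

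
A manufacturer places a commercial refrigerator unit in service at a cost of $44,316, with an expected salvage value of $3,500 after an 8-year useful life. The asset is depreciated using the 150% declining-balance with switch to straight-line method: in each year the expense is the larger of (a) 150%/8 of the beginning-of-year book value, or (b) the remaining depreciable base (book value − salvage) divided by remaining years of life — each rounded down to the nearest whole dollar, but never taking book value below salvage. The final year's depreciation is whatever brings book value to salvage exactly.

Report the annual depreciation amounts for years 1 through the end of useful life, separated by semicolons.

$8,309; $6,751; $5,485; $4,457; $3,953; $3,953; $3,954; $3,954

Depreciable base = $44,316 − $3,500 = $40,816.
Year 1: DB = ⌊$44,316 × 150%/8⌋ = $8,309; SL = ⌊$40,816/8⌋ = $5,102 → take DB $8,309. Book value $36,007.
Year 2: DB = ⌊$36,007 × 150%/8⌋ = $6,751; SL = ⌊$32,507/7⌋ = $4,643 → take DB $6,751. Book value $29,256.
Year 3: DB = ⌊$29,256 × 150%/8⌋ = $5,485; SL = ⌊$25,756/6⌋ = $4,292 → take DB $5,485. Book value $23,771.
Year 4: DB = ⌊$23,771 × 150%/8⌋ = $4,457; SL = ⌊$20,271/5⌋ = $4,054 → take DB $4,457. Book value $19,314.
Year 5: DB = ⌊$19,314 × 150%/8⌋ = $3,621; SL = ⌊$15,814/4⌋ = $3,953 → take SL $3,953. Book value $15,361.
Year 6: DB = ⌊$15,361 × 150%/8⌋ = $2,880; SL = ⌊$11,861/3⌋ = $3,953 → take SL $3,953. Book value $11,408.
Year 7: DB = ⌊$11,408 × 150%/8⌋ = $2,139; SL = ⌊$7,908/2⌋ = $3,954 → take SL $3,954. Book value $7,454.
Year 8 (final): $7,454 − $3,500 = $3,954. Book value $3,500.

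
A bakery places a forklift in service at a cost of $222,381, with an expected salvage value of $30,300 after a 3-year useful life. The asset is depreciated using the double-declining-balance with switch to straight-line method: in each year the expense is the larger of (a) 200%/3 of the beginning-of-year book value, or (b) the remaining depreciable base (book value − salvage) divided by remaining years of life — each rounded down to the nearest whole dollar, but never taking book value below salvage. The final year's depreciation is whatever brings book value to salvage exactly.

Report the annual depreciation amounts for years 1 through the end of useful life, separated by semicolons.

Depreciable base = $222,381 − $30,300 = $192,081.
Year 1: DB = ⌊$222,381 × 200%/3⌋ = $148,254; SL = ⌊$192,081/3⌋ = $64,027 → take DB $148,254. Book value $74,127.
Year 2: DB = ⌊$74,127 × 200%/3⌋ = $49,418; SL = ⌊$43,827/2⌋ = $21,913 → take DB $49,418, capped at $43,827. Book value $30,300.
Year 3 (final): $30,300 − $30,300 = $0. Book value $30,300.

$148,254; $43,827; $0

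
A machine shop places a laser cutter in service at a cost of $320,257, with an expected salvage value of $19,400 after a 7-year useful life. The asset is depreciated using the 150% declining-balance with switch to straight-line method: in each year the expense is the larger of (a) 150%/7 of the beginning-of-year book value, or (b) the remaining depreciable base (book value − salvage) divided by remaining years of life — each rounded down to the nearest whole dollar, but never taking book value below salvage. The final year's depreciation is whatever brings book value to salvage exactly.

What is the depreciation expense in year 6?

Depreciable base = $320,257 − $19,400 = $300,857.
Year 1: DB = ⌊$320,257 × 150%/7⌋ = $68,626; SL = ⌊$300,857/7⌋ = $42,979 → take DB $68,626. Book value $251,631.
Year 2: DB = ⌊$251,631 × 150%/7⌋ = $53,920; SL = ⌊$232,231/6⌋ = $38,705 → take DB $53,920. Book value $197,711.
Year 3: DB = ⌊$197,711 × 150%/7⌋ = $42,366; SL = ⌊$178,311/5⌋ = $35,662 → take DB $42,366. Book value $155,345.
Year 4: DB = ⌊$155,345 × 150%/7⌋ = $33,288; SL = ⌊$135,945/4⌋ = $33,986 → take SL $33,986. Book value $121,359.
Year 5: DB = ⌊$121,359 × 150%/7⌋ = $26,005; SL = ⌊$101,959/3⌋ = $33,986 → take SL $33,986. Book value $87,373.
Year 6: DB = ⌊$87,373 × 150%/7⌋ = $18,722; SL = ⌊$67,973/2⌋ = $33,986 → take SL $33,986. Book value $53,387.

$33,986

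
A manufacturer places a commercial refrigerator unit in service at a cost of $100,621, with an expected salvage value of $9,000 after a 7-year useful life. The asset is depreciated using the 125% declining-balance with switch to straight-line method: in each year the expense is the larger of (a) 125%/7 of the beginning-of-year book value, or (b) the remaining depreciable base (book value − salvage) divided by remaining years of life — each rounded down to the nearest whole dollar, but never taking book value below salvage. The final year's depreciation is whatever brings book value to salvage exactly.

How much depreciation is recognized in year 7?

$11,693

Depreciable base = $100,621 − $9,000 = $91,621.
Year 1: DB = ⌊$100,621 × 125%/7⌋ = $17,968; SL = ⌊$91,621/7⌋ = $13,088 → take DB $17,968. Book value $82,653.
Year 2: DB = ⌊$82,653 × 125%/7⌋ = $14,759; SL = ⌊$73,653/6⌋ = $12,275 → take DB $14,759. Book value $67,894.
Year 3: DB = ⌊$67,894 × 125%/7⌋ = $12,123; SL = ⌊$58,894/5⌋ = $11,778 → take DB $12,123. Book value $55,771.
Year 4: DB = ⌊$55,771 × 125%/7⌋ = $9,959; SL = ⌊$46,771/4⌋ = $11,692 → take SL $11,692. Book value $44,079.
Year 5: DB = ⌊$44,079 × 125%/7⌋ = $7,871; SL = ⌊$35,079/3⌋ = $11,693 → take SL $11,693. Book value $32,386.
Year 6: DB = ⌊$32,386 × 125%/7⌋ = $5,783; SL = ⌊$23,386/2⌋ = $11,693 → take SL $11,693. Book value $20,693.
Year 7 (final): $20,693 − $9,000 = $11,693. Book value $9,000.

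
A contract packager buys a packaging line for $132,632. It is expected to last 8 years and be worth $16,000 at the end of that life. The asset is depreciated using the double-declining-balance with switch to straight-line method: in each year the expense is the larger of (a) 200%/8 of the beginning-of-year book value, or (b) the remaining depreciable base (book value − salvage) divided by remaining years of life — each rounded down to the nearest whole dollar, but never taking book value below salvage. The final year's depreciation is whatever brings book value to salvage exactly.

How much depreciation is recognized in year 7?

$5,901

Depreciable base = $132,632 − $16,000 = $116,632.
Year 1: DB = ⌊$132,632 × 200%/8⌋ = $33,158; SL = ⌊$116,632/8⌋ = $14,579 → take DB $33,158. Book value $99,474.
Year 2: DB = ⌊$99,474 × 200%/8⌋ = $24,868; SL = ⌊$83,474/7⌋ = $11,924 → take DB $24,868. Book value $74,606.
Year 3: DB = ⌊$74,606 × 200%/8⌋ = $18,651; SL = ⌊$58,606/6⌋ = $9,767 → take DB $18,651. Book value $55,955.
Year 4: DB = ⌊$55,955 × 200%/8⌋ = $13,988; SL = ⌊$39,955/5⌋ = $7,991 → take DB $13,988. Book value $41,967.
Year 5: DB = ⌊$41,967 × 200%/8⌋ = $10,491; SL = ⌊$25,967/4⌋ = $6,491 → take DB $10,491. Book value $31,476.
Year 6: DB = ⌊$31,476 × 200%/8⌋ = $7,869; SL = ⌊$15,476/3⌋ = $5,158 → take DB $7,869. Book value $23,607.
Year 7: DB = ⌊$23,607 × 200%/8⌋ = $5,901; SL = ⌊$7,607/2⌋ = $3,803 → take DB $5,901. Book value $17,706.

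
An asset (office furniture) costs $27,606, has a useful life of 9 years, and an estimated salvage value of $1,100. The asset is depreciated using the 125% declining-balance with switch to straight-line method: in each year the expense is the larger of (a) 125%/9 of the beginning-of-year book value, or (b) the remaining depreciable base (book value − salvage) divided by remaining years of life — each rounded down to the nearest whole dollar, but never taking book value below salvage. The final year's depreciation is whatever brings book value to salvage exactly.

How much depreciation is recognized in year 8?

Depreciable base = $27,606 − $1,100 = $26,506.
Year 1: DB = ⌊$27,606 × 125%/9⌋ = $3,834; SL = ⌊$26,506/9⌋ = $2,945 → take DB $3,834. Book value $23,772.
Year 2: DB = ⌊$23,772 × 125%/9⌋ = $3,301; SL = ⌊$22,672/8⌋ = $2,834 → take DB $3,301. Book value $20,471.
Year 3: DB = ⌊$20,471 × 125%/9⌋ = $2,843; SL = ⌊$19,371/7⌋ = $2,767 → take DB $2,843. Book value $17,628.
Year 4: DB = ⌊$17,628 × 125%/9⌋ = $2,448; SL = ⌊$16,528/6⌋ = $2,754 → take SL $2,754. Book value $14,874.
Year 5: DB = ⌊$14,874 × 125%/9⌋ = $2,065; SL = ⌊$13,774/5⌋ = $2,754 → take SL $2,754. Book value $12,120.
Year 6: DB = ⌊$12,120 × 125%/9⌋ = $1,683; SL = ⌊$11,020/4⌋ = $2,755 → take SL $2,755. Book value $9,365.
Year 7: DB = ⌊$9,365 × 125%/9⌋ = $1,300; SL = ⌊$8,265/3⌋ = $2,755 → take SL $2,755. Book value $6,610.
Year 8: DB = ⌊$6,610 × 125%/9⌋ = $918; SL = ⌊$5,510/2⌋ = $2,755 → take SL $2,755. Book value $3,855.

$2,755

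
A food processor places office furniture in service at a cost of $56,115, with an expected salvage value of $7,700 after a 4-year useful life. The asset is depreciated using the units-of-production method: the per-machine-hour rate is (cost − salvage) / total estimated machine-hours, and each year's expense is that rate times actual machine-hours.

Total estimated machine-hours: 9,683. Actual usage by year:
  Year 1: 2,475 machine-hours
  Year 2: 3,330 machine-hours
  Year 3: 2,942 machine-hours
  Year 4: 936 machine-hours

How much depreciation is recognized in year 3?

Depreciable base = $56,115 − $7,700 = $48,415.
Rate = $48,415 / 9,683 machine-hours = $5 per machine-hour.
Year 1: 2,475 × $5 = $12,375. Book value $43,740.
Year 2: 3,330 × $5 = $16,650. Book value $27,090.
Year 3: 2,942 × $5 = $14,710. Book value $12,380.

$14,710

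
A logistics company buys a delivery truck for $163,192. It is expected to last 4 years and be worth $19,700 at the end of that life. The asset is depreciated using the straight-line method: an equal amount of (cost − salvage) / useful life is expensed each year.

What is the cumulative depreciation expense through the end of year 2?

Depreciable base = $163,192 − $19,700 = $143,492.
Annual expense = $143,492 / 4 = $35,873.
End of year 1: book value $127,319.
End of year 2: book value $91,446.
Accumulated through year 2 = $163,192 − $91,446 = $71,746.

$71,746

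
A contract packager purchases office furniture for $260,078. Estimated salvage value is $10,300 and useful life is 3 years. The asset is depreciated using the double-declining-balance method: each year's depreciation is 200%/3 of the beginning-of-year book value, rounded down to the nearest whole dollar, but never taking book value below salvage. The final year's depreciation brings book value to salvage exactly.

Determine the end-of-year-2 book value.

$28,898

Depreciable base = $260,078 − $10,300 = $249,778.
Year 1: ⌊$260,078 × 200%/3⌋ = $173,385. Book value $86,693.
Year 2: ⌊$86,693 × 200%/3⌋ = $57,795. Book value $28,898.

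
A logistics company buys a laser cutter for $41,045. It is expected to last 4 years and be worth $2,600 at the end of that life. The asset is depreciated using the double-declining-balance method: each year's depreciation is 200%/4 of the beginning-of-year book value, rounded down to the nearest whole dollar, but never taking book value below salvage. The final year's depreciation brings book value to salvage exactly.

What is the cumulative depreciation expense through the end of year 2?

Depreciable base = $41,045 − $2,600 = $38,445.
Year 1: ⌊$41,045 × 200%/4⌋ = $20,522. Book value $20,523.
Year 2: ⌊$20,523 × 200%/4⌋ = $10,261. Book value $10,262.
Accumulated through year 2 = $41,045 − $10,262 = $30,783.

$30,783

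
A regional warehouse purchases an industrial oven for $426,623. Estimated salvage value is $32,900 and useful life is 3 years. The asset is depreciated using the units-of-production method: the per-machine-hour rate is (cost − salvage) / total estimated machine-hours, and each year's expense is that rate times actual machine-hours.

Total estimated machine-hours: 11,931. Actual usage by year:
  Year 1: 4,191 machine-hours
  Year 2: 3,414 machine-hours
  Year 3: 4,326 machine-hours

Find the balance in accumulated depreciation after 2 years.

$250,965

Depreciable base = $426,623 − $32,900 = $393,723.
Rate = $393,723 / 11,931 machine-hours = $33 per machine-hour.
Year 1: 4,191 × $33 = $138,303. Book value $288,320.
Year 2: 3,414 × $33 = $112,662. Book value $175,658.
Accumulated through year 2 = $426,623 − $175,658 = $250,965.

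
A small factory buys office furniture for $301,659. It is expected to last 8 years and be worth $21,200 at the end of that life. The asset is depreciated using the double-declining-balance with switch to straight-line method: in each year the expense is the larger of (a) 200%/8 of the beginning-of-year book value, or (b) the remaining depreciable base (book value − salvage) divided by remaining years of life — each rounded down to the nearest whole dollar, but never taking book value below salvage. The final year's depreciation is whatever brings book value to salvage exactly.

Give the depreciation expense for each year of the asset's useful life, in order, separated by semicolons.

Depreciable base = $301,659 − $21,200 = $280,459.
Year 1: DB = ⌊$301,659 × 200%/8⌋ = $75,414; SL = ⌊$280,459/8⌋ = $35,057 → take DB $75,414. Book value $226,245.
Year 2: DB = ⌊$226,245 × 200%/8⌋ = $56,561; SL = ⌊$205,045/7⌋ = $29,292 → take DB $56,561. Book value $169,684.
Year 3: DB = ⌊$169,684 × 200%/8⌋ = $42,421; SL = ⌊$148,484/6⌋ = $24,747 → take DB $42,421. Book value $127,263.
Year 4: DB = ⌊$127,263 × 200%/8⌋ = $31,815; SL = ⌊$106,063/5⌋ = $21,212 → take DB $31,815. Book value $95,448.
Year 5: DB = ⌊$95,448 × 200%/8⌋ = $23,862; SL = ⌊$74,248/4⌋ = $18,562 → take DB $23,862. Book value $71,586.
Year 6: DB = ⌊$71,586 × 200%/8⌋ = $17,896; SL = ⌊$50,386/3⌋ = $16,795 → take DB $17,896. Book value $53,690.
Year 7: DB = ⌊$53,690 × 200%/8⌋ = $13,422; SL = ⌊$32,490/2⌋ = $16,245 → take SL $16,245. Book value $37,445.
Year 8 (final): $37,445 − $21,200 = $16,245. Book value $21,200.

$75,414; $56,561; $42,421; $31,815; $23,862; $17,896; $16,245; $16,245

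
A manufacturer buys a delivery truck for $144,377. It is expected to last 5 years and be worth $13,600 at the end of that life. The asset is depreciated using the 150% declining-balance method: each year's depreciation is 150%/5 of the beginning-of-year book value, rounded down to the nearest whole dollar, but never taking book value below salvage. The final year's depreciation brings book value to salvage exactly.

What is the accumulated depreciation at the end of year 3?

$94,855

Depreciable base = $144,377 − $13,600 = $130,777.
Year 1: ⌊$144,377 × 150%/5⌋ = $43,313. Book value $101,064.
Year 2: ⌊$101,064 × 150%/5⌋ = $30,319. Book value $70,745.
Year 3: ⌊$70,745 × 150%/5⌋ = $21,223. Book value $49,522.
Accumulated through year 3 = $144,377 − $49,522 = $94,855.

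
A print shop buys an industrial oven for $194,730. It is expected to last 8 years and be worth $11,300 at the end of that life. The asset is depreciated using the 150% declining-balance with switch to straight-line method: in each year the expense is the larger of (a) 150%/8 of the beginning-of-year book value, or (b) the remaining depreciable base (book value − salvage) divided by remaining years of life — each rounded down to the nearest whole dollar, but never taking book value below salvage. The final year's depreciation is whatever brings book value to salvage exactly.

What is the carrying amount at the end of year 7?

$29,692

Depreciable base = $194,730 − $11,300 = $183,430.
Year 1: DB = ⌊$194,730 × 150%/8⌋ = $36,511; SL = ⌊$183,430/8⌋ = $22,928 → take DB $36,511. Book value $158,219.
Year 2: DB = ⌊$158,219 × 150%/8⌋ = $29,666; SL = ⌊$146,919/7⌋ = $20,988 → take DB $29,666. Book value $128,553.
Year 3: DB = ⌊$128,553 × 150%/8⌋ = $24,103; SL = ⌊$117,253/6⌋ = $19,542 → take DB $24,103. Book value $104,450.
Year 4: DB = ⌊$104,450 × 150%/8⌋ = $19,584; SL = ⌊$93,150/5⌋ = $18,630 → take DB $19,584. Book value $84,866.
Year 5: DB = ⌊$84,866 × 150%/8⌋ = $15,912; SL = ⌊$73,566/4⌋ = $18,391 → take SL $18,391. Book value $66,475.
Year 6: DB = ⌊$66,475 × 150%/8⌋ = $12,464; SL = ⌊$55,175/3⌋ = $18,391 → take SL $18,391. Book value $48,084.
Year 7: DB = ⌊$48,084 × 150%/8⌋ = $9,015; SL = ⌊$36,784/2⌋ = $18,392 → take SL $18,392. Book value $29,692.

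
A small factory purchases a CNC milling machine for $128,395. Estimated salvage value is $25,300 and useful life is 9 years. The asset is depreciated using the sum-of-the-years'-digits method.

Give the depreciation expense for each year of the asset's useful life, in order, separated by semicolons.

Depreciable base = $128,395 − $25,300 = $103,095.
Sum of the years' digits = 9+8+7+6+5+4+3+2+1 = 45.
Year 1: $103,095 × 9/45 = $20,619. Book value $107,776.
Year 2: $103,095 × 8/45 = $18,328. Book value $89,448.
Year 3: $103,095 × 7/45 = $16,037. Book value $73,411.
Year 4: $103,095 × 6/45 = $13,746. Book value $59,665.
Year 5: $103,095 × 5/45 = $11,455. Book value $48,210.
Year 6: $103,095 × 4/45 = $9,164. Book value $39,046.
Year 7: $103,095 × 3/45 = $6,873. Book value $32,173.
Year 8: $103,095 × 2/45 = $4,582. Book value $27,591.
Year 9: $103,095 × 1/45 = $2,291. Book value $25,300.

$20,619; $18,328; $16,037; $13,746; $11,455; $9,164; $6,873; $4,582; $2,291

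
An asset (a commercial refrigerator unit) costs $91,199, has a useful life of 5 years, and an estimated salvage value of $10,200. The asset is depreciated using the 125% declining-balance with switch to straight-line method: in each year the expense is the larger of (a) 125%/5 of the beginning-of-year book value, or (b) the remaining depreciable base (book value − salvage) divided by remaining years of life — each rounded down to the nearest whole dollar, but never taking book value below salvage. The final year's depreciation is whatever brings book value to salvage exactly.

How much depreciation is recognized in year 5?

$13,700

Depreciable base = $91,199 − $10,200 = $80,999.
Year 1: DB = ⌊$91,199 × 125%/5⌋ = $22,799; SL = ⌊$80,999/5⌋ = $16,199 → take DB $22,799. Book value $68,400.
Year 2: DB = ⌊$68,400 × 125%/5⌋ = $17,100; SL = ⌊$58,200/4⌋ = $14,550 → take DB $17,100. Book value $51,300.
Year 3: DB = ⌊$51,300 × 125%/5⌋ = $12,825; SL = ⌊$41,100/3⌋ = $13,700 → take SL $13,700. Book value $37,600.
Year 4: DB = ⌊$37,600 × 125%/5⌋ = $9,400; SL = ⌊$27,400/2⌋ = $13,700 → take SL $13,700. Book value $23,900.
Year 5 (final): $23,900 − $10,200 = $13,700. Book value $10,200.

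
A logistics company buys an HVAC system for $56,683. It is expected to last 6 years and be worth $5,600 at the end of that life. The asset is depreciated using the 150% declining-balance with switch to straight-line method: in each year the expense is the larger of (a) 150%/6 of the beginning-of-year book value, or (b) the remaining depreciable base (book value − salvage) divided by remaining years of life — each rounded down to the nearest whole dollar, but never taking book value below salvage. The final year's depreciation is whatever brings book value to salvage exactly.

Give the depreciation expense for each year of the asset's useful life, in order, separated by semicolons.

Depreciable base = $56,683 − $5,600 = $51,083.
Year 1: DB = ⌊$56,683 × 150%/6⌋ = $14,170; SL = ⌊$51,083/6⌋ = $8,513 → take DB $14,170. Book value $42,513.
Year 2: DB = ⌊$42,513 × 150%/6⌋ = $10,628; SL = ⌊$36,913/5⌋ = $7,382 → take DB $10,628. Book value $31,885.
Year 3: DB = ⌊$31,885 × 150%/6⌋ = $7,971; SL = ⌊$26,285/4⌋ = $6,571 → take DB $7,971. Book value $23,914.
Year 4: DB = ⌊$23,914 × 150%/6⌋ = $5,978; SL = ⌊$18,314/3⌋ = $6,104 → take SL $6,104. Book value $17,810.
Year 5: DB = ⌊$17,810 × 150%/6⌋ = $4,452; SL = ⌊$12,210/2⌋ = $6,105 → take SL $6,105. Book value $11,705.
Year 6 (final): $11,705 − $5,600 = $6,105. Book value $5,600.

$14,170; $10,628; $7,971; $6,104; $6,105; $6,105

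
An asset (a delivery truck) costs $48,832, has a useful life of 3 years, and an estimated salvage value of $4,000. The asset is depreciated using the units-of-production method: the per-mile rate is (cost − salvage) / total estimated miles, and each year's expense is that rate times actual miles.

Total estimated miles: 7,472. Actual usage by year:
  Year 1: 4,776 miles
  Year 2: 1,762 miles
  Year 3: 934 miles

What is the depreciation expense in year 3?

$5,604

Depreciable base = $48,832 − $4,000 = $44,832.
Rate = $44,832 / 7,472 miles = $6 per mile.
Year 1: 4,776 × $6 = $28,656. Book value $20,176.
Year 2: 1,762 × $6 = $10,572. Book value $9,604.
Year 3: 934 × $6 = $5,604. Book value $4,000.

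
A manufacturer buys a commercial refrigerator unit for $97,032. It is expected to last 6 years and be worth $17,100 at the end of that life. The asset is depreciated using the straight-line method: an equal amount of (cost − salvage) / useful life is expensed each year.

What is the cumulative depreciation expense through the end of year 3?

Depreciable base = $97,032 − $17,100 = $79,932.
Annual expense = $79,932 / 6 = $13,322.
End of year 1: book value $83,710.
End of year 2: book value $70,388.
End of year 3: book value $57,066.
Accumulated through year 3 = $97,032 − $57,066 = $39,966.

$39,966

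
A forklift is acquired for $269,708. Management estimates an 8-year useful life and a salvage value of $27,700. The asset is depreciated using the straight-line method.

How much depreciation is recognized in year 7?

Depreciable base = $269,708 − $27,700 = $242,008.
Annual expense = $242,008 / 8 = $30,251.

$30,251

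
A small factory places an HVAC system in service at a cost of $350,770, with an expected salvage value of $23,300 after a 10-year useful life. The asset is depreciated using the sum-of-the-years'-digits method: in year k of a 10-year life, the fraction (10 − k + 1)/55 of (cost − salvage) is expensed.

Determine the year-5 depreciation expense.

Depreciable base = $350,770 − $23,300 = $327,470.
Sum of the years' digits = 10+9+8+7+6+5+4+3+2+1 = 55.
Year 1: $327,470 × 10/55 = $59,540. Book value $291,230.
Year 2: $327,470 × 9/55 = $53,586. Book value $237,644.
Year 3: $327,470 × 8/55 = $47,632. Book value $190,012.
Year 4: $327,470 × 7/55 = $41,678. Book value $148,334.
Year 5: $327,470 × 6/55 = $35,724. Book value $112,610.

$35,724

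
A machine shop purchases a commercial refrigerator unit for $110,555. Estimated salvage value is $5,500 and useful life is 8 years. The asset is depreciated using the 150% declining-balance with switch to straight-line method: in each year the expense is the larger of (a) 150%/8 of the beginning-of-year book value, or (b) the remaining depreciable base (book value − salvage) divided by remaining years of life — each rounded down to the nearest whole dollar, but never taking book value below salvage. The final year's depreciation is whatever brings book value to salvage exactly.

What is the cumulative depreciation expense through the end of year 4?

$62,373

Depreciable base = $110,555 − $5,500 = $105,055.
Year 1: DB = ⌊$110,555 × 150%/8⌋ = $20,729; SL = ⌊$105,055/8⌋ = $13,131 → take DB $20,729. Book value $89,826.
Year 2: DB = ⌊$89,826 × 150%/8⌋ = $16,842; SL = ⌊$84,326/7⌋ = $12,046 → take DB $16,842. Book value $72,984.
Year 3: DB = ⌊$72,984 × 150%/8⌋ = $13,684; SL = ⌊$67,484/6⌋ = $11,247 → take DB $13,684. Book value $59,300.
Year 4: DB = ⌊$59,300 × 150%/8⌋ = $11,118; SL = ⌊$53,800/5⌋ = $10,760 → take DB $11,118. Book value $48,182.
Accumulated through year 4 = $110,555 − $48,182 = $62,373.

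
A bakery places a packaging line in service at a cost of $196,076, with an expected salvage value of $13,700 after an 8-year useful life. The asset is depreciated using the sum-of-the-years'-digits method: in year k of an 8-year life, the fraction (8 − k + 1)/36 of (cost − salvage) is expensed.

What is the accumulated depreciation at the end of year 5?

$151,980

Depreciable base = $196,076 − $13,700 = $182,376.
Sum of the years' digits = 8+7+6+5+4+3+2+1 = 36.
Year 1: $182,376 × 8/36 = $40,528. Book value $155,548.
Year 2: $182,376 × 7/36 = $35,462. Book value $120,086.
Year 3: $182,376 × 6/36 = $30,396. Book value $89,690.
Year 4: $182,376 × 5/36 = $25,330. Book value $64,360.
Year 5: $182,376 × 4/36 = $20,264. Book value $44,096.
Accumulated through year 5 = $196,076 − $44,096 = $151,980.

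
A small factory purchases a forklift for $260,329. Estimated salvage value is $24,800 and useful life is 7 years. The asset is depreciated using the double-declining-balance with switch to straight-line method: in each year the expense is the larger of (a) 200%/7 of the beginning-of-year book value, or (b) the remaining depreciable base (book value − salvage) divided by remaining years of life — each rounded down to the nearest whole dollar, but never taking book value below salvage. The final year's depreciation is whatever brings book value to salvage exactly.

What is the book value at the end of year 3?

Depreciable base = $260,329 − $24,800 = $235,529.
Year 1: DB = ⌊$260,329 × 200%/7⌋ = $74,379; SL = ⌊$235,529/7⌋ = $33,647 → take DB $74,379. Book value $185,950.
Year 2: DB = ⌊$185,950 × 200%/7⌋ = $53,128; SL = ⌊$161,150/6⌋ = $26,858 → take DB $53,128. Book value $132,822.
Year 3: DB = ⌊$132,822 × 200%/7⌋ = $37,949; SL = ⌊$108,022/5⌋ = $21,604 → take DB $37,949. Book value $94,873.

$94,873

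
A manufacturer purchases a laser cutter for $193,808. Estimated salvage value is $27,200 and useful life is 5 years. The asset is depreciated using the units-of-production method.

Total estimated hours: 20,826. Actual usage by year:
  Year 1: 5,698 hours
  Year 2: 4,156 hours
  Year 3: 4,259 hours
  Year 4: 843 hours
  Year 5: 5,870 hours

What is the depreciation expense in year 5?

Depreciable base = $193,808 − $27,200 = $166,608.
Rate = $166,608 / 20,826 hours = $8 per hour.
Year 1: 5,698 × $8 = $45,584. Book value $148,224.
Year 2: 4,156 × $8 = $33,248. Book value $114,976.
Year 3: 4,259 × $8 = $34,072. Book value $80,904.
Year 4: 843 × $8 = $6,744. Book value $74,160.
Year 5: 5,870 × $8 = $46,960. Book value $27,200.

$46,960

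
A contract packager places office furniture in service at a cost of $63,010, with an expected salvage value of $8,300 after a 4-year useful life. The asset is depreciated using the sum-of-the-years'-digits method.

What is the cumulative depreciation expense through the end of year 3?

Depreciable base = $63,010 − $8,300 = $54,710.
Sum of the years' digits = 4+3+2+1 = 10.
Year 1: $54,710 × 4/10 = $21,884. Book value $41,126.
Year 2: $54,710 × 3/10 = $16,413. Book value $24,713.
Year 3: $54,710 × 2/10 = $10,942. Book value $13,771.
Accumulated through year 3 = $63,010 − $13,771 = $49,239.

$49,239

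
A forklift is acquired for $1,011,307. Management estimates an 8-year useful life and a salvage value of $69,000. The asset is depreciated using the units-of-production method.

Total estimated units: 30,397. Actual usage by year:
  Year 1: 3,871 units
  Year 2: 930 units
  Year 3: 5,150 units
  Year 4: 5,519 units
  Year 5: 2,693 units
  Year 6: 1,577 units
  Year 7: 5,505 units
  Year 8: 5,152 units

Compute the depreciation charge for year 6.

$48,887

Depreciable base = $1,011,307 − $69,000 = $942,307.
Rate = $942,307 / 30,397 units = $31 per unit.
Year 1: 3,871 × $31 = $120,001. Book value $891,306.
Year 2: 930 × $31 = $28,830. Book value $862,476.
Year 3: 5,150 × $31 = $159,650. Book value $702,826.
Year 4: 5,519 × $31 = $171,089. Book value $531,737.
Year 5: 2,693 × $31 = $83,483. Book value $448,254.
Year 6: 1,577 × $31 = $48,887. Book value $399,367.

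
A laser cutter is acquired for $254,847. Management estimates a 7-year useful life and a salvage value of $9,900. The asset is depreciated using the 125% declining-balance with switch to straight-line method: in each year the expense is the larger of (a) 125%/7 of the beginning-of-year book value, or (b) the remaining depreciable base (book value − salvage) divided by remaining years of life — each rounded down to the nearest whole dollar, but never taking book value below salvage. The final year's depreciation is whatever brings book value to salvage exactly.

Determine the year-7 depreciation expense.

Depreciable base = $254,847 − $9,900 = $244,947.
Year 1: DB = ⌊$254,847 × 125%/7⌋ = $45,508; SL = ⌊$244,947/7⌋ = $34,992 → take DB $45,508. Book value $209,339.
Year 2: DB = ⌊$209,339 × 125%/7⌋ = $37,381; SL = ⌊$199,439/6⌋ = $33,239 → take DB $37,381. Book value $171,958.
Year 3: DB = ⌊$171,958 × 125%/7⌋ = $30,706; SL = ⌊$162,058/5⌋ = $32,411 → take SL $32,411. Book value $139,547.
Year 4: DB = ⌊$139,547 × 125%/7⌋ = $24,919; SL = ⌊$129,647/4⌋ = $32,411 → take SL $32,411. Book value $107,136.
Year 5: DB = ⌊$107,136 × 125%/7⌋ = $19,131; SL = ⌊$97,236/3⌋ = $32,412 → take SL $32,412. Book value $74,724.
Year 6: DB = ⌊$74,724 × 125%/7⌋ = $13,343; SL = ⌊$64,824/2⌋ = $32,412 → take SL $32,412. Book value $42,312.
Year 7 (final): $42,312 − $9,900 = $32,412. Book value $9,900.

$32,412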